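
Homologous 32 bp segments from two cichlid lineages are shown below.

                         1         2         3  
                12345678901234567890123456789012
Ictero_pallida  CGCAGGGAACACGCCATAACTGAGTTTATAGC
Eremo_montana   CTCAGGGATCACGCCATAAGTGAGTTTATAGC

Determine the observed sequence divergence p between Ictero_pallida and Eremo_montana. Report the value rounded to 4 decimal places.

The sequences differ at positions 2 (G/T), 9 (A/T), 20 (C/G).
There are 3 differences over 32 sites, so p = 3/32 = 0.0938.

0.0938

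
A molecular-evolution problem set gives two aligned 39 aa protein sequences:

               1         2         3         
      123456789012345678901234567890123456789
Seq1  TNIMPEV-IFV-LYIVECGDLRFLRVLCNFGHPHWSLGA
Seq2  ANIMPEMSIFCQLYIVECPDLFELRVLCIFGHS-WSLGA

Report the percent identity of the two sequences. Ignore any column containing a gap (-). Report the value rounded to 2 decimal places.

77.78%

Excluding the 3 gap columns leaves 36 comparable sites.
The sequences differ at positions 1 (T/A), 7 (V/M), 11 (V/C), 19 (G/P), 22 (R/F), 23 (F/E), 29 (N/I), 33 (P/S).
28 of the 36 comparable sites match, so the percent identity is 28/36 × 100 = 77.78%.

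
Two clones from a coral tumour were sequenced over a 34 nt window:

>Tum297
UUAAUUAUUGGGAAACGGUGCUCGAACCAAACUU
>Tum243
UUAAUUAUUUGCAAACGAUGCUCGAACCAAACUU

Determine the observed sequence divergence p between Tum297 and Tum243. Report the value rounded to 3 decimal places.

Mismatches occur at site 10 (G↔U), site 12 (G↔C), site 18 (G↔A).
There are 3 differences over 34 sites, so p = 3/34 = 0.088.

0.088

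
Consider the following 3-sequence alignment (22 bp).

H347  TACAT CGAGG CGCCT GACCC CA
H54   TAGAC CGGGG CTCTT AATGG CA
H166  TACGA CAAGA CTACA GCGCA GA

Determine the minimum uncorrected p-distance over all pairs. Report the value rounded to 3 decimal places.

Pairwise Hamming distances:
  H347 vs H54: 9
  H347 vs H166: 11
  H54 vs H166: 15
The smallest is 9 mismatches, between H347 and H54; p = 9/22 = 0.409.

0.409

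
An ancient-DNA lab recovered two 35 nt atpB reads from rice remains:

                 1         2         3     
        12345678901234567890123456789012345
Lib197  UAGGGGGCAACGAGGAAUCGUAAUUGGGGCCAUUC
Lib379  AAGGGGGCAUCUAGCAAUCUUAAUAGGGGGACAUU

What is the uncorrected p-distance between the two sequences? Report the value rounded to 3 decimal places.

Differing sites — 1:U/A; 10:A/U; 12:G/U; 15:G/C; 20:G/U; 25:U/A; 30:C/G; 31:C/A; 32:A/C; 33:U/A; 35:C/U.
There are 11 differences over 35 sites, so p = 11/35 = 0.314.

0.314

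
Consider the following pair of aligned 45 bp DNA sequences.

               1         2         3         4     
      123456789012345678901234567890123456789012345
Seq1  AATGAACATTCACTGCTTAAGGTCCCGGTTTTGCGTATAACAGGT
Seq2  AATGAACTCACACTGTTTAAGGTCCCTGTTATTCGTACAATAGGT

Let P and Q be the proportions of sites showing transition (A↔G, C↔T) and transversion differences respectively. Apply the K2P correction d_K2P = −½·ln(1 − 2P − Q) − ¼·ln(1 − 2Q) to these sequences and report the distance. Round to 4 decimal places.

The sequences differ at positions 8 (A/T, transversion), 9 (T/C, transition), 10 (T/A, transversion), 16 (C/T, transition), 27 (G/T, transversion), 31 (T/A, transversion), 33 (G/T, transversion), 38 (T/C, transition), 41 (C/T, transition).
Of the 9 differences, 4 transitions and 5 transversions over 45 sites: P = 4/45 = 0.088889, Q = 5/45 = 0.111111.
d = −0.5·ln(0.711111) − 0.25·ln(0.777778) = −0.5·(-0.340927) − 0.25·(-0.251314) = 0.2333.

0.2333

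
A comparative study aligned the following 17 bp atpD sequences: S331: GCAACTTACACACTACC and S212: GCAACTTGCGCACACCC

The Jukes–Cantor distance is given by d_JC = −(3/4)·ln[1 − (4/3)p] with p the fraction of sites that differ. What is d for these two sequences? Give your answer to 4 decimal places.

Mismatches occur at site 8 (A↔G), site 10 (A↔G), site 14 (T↔A), site 15 (A↔C).
p = 4/17 = 0.235294.
d = −0.75 · ln(1 − (4/3)·0.235294) = −0.75 · ln(0.686275) = −0.75 · (-0.376477) = 0.2824.

0.2824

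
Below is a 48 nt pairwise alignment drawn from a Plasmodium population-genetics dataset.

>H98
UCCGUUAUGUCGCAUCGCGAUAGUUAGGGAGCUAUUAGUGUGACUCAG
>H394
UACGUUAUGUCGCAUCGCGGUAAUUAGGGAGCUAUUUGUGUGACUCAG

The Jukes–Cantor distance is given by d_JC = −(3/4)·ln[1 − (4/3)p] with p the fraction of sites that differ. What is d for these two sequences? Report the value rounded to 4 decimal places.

The sequences differ at positions 2 (C/A), 20 (A/G), 23 (G/A), 37 (A/U).
p = 4/48 = 0.083333.
d = −0.75 · ln(1 − (4/3)·0.083333) = −0.75 · ln(0.888889) = −0.75 · (-0.117783) = 0.0883.

0.0883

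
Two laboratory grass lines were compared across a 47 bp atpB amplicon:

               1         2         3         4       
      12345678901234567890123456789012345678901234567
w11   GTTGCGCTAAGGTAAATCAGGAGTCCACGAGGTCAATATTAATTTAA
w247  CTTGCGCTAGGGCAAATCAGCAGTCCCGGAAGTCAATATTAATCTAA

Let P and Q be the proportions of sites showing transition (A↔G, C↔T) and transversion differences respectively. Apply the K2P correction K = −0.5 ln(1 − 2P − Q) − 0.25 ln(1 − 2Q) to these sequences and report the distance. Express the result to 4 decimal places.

The sequences differ at positions 1 (G/C, transversion), 10 (A/G, transition), 13 (T/C, transition), 21 (G/C, transversion), 27 (A/C, transversion), 28 (C/G, transversion), 31 (G/A, transition), 44 (T/C, transition).
Of the 8 differences, 4 transitions and 4 transversions over 47 sites: P = 4/47 = 0.085106, Q = 4/47 = 0.085106.
d = −0.5·ln(0.744682) − 0.25·ln(0.829788) = −0.5·(-0.294798) − 0.25·(-0.186585) = 0.1940.

0.1940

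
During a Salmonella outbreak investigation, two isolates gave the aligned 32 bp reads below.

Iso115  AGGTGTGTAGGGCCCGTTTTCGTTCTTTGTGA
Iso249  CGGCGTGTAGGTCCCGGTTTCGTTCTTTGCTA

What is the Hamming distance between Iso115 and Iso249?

6

Mismatches occur at site 1 (A↔C), site 4 (T↔C), site 12 (G↔T), site 17 (T↔G), site 30 (T↔C), site 31 (G↔T).
That gives 6 mismatches out of 32 aligned sites, so the Hamming distance is 6.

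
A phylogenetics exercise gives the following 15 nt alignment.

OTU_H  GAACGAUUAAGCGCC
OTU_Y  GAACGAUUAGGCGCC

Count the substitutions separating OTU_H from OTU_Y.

1

Differing sites — 10:A/G.
That gives 1 mismatch out of 15 aligned sites, so the Hamming distance is 1.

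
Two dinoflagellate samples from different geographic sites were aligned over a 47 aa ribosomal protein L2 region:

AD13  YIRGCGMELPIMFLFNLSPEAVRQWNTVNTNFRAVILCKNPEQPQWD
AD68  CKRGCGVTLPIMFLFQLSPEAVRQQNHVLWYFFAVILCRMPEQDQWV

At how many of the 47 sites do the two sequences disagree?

Mismatches occur at site 1 (Y/C), site 2 (I/K), site 7 (M/V), site 8 (E/T), site 16 (N/Q), site 25 (W/Q), site 27 (T/H), site 29 (N/L), site 30 (T/W), site 31 (N/Y), site 33 (R/F), site 39 (K/R), site 40 (N/M), site 44 (P/D), site 47 (D/V).
That gives 15 mismatches out of 47 aligned sites, so the Hamming distance is 15.

15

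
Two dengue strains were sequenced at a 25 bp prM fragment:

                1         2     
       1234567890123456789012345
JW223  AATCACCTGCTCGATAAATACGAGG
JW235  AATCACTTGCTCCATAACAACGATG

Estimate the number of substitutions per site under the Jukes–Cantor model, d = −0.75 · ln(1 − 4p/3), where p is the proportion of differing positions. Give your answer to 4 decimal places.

0.2326

Mismatches occur at site 7 (C↔T), site 13 (G↔C), site 18 (A↔C), site 19 (T↔A), site 24 (G↔T).
p = 5/25 = 0.200000.
d = −0.75 · ln(1 − (4/3)·0.200000) = −0.75 · ln(0.733333) = −0.75 · (-0.310155) = 0.2326.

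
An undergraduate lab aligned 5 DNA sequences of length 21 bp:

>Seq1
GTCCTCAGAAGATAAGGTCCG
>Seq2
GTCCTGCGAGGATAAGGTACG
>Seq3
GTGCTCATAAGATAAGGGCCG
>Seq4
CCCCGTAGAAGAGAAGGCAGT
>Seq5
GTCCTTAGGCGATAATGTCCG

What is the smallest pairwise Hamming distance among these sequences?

Pairwise Hamming distances:
  Seq1 vs Seq2: 4
  Seq1 vs Seq3: 3
  Seq1 vs Seq4: 9
  Seq1 vs Seq5: 4
  Seq2 vs Seq3: 7
  Seq2 vs Seq4: 10
  Seq2 vs Seq5: 6
  Seq3 vs Seq4: 11
  Seq3 vs Seq5: 7
  Seq4 vs Seq5: 11
The smallest is 3, between Seq1 and Seq3.

3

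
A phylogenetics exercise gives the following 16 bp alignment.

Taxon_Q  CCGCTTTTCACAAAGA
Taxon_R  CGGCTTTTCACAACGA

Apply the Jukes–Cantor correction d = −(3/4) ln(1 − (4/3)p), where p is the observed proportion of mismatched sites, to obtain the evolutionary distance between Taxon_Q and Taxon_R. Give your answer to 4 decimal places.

0.1367

Mismatches occur at site 2 (C↔G), site 14 (A↔C).
p = 2/16 = 0.125000.
d = −0.75 · ln(1 − (4/3)·0.125000) = −0.75 · ln(0.833333) = −0.75 · (-0.182322) = 0.1367.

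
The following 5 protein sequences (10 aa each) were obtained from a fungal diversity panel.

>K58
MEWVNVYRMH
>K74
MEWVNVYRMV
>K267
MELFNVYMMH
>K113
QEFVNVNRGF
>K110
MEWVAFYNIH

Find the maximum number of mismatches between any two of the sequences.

Pairwise Hamming distances:
  K58 vs K74: 1
  K58 vs K267: 3
  K58 vs K113: 5
  K58 vs K110: 4
  K74 vs K267: 4
  K74 vs K113: 5
  K74 vs K110: 5
  K267 vs K113: 7
  K267 vs K110: 6
  K113 vs K110: 8
The largest is 8, between K113 and K110.

8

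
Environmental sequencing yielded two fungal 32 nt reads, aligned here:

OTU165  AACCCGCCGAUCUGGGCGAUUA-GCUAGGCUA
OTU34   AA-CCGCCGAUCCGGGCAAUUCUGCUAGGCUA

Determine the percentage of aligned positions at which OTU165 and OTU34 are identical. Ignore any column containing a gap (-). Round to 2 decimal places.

90.00%

Excluding the 2 gap columns leaves 30 comparable sites.
Differing sites — 13:U/C; 18:G/A; 22:A/C.
27 of the 30 comparable sites match, so the percent identity is 27/30 × 100 = 90.00%.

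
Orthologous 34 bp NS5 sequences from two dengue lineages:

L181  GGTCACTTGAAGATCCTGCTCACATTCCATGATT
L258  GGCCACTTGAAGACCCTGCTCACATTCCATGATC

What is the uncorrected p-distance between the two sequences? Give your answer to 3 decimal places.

0.088

The sequences differ at positions 3 (T/C), 14 (T/C), 34 (T/C).
There are 3 differences over 34 sites, so p = 3/34 = 0.088.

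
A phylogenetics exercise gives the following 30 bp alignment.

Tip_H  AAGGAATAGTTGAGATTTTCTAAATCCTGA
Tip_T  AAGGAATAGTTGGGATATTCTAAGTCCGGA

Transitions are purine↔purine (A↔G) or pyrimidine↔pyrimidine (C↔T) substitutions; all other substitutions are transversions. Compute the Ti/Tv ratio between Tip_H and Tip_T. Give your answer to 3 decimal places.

1.000

Mismatches occur at site 13 (A→G, transition), site 17 (T→A, transversion), site 24 (A→G, transition), site 28 (T→G, transversion).
Of the 4 differences, 2 transitions and 2 transversions, so Ti/Tv = 2/2 = 1.000.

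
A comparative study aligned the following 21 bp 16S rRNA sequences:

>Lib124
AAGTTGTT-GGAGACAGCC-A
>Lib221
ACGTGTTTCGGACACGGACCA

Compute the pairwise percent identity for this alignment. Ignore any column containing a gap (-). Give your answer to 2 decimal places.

Excluding the 2 gap columns leaves 19 comparable sites.
Differing sites — 2:A/C; 5:T/G; 6:G/T; 13:G/C; 16:A/G; 18:C/A.
13 of the 19 comparable sites match, so the percent identity is 13/19 × 100 = 68.42%.

68.42%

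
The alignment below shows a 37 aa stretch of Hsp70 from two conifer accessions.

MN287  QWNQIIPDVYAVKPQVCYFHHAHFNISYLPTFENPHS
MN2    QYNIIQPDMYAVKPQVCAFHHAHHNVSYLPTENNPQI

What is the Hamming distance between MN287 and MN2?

11

Mismatches occur at site 2 (W↔Y), site 4 (Q↔I), site 6 (I↔Q), site 9 (V↔M), site 18 (Y↔A), site 24 (F↔H), site 26 (I↔V), site 32 (F↔E), site 33 (E↔N), site 36 (H↔Q), site 37 (S↔I).
That gives 11 mismatches out of 37 aligned sites, so the Hamming distance is 11.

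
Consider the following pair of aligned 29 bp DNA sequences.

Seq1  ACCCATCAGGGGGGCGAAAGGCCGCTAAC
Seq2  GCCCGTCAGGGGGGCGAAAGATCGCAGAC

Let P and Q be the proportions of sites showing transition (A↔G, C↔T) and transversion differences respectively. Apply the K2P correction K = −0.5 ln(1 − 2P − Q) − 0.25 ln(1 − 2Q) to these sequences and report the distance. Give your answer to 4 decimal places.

0.2563

The sequences differ at positions 1 (A/G, transition), 5 (A/G, transition), 21 (G/A, transition), 22 (C/T, transition), 26 (T/A, transversion), 27 (A/G, transition).
Of the 6 differences, 5 transitions and 1 transversion over 29 sites: P = 5/29 = 0.172414, Q = 1/29 = 0.034483.
d = −0.5·ln(0.620689) − 0.25·ln(0.931034) = −0.5·(-0.476925) − 0.25·(-0.071459) = 0.2563.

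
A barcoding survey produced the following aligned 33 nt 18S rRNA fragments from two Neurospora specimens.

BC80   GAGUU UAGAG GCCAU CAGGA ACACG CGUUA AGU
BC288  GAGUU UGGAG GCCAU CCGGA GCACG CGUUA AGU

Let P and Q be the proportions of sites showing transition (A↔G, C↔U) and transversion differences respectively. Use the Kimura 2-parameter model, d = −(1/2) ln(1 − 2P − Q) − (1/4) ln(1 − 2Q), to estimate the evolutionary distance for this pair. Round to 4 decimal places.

0.0978

The sequences differ at positions 7 (A/G, transition), 17 (A/C, transversion), 21 (A/G, transition).
Of the 3 differences, 2 transitions and 1 transversion over 33 sites: P = 2/33 = 0.060606, Q = 1/33 = 0.030303.
d = −0.5·ln(0.848485) − 0.25·ln(0.939394) = −0.5·(-0.164303) − 0.25·(-0.062520) = 0.0978.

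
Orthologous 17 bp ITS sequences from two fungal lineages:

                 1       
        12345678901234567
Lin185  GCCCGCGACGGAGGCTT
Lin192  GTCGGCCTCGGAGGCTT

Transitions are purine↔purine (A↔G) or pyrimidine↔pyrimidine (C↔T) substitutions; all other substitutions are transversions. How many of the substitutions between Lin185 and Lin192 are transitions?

1

Mismatches occur at site 2 (C→T, transition), site 4 (C→G, transversion), site 7 (G→C, transversion), site 8 (A→T, transversion).
Of the 4 differences, 1 transition and 3 transversions, so the answer is 1.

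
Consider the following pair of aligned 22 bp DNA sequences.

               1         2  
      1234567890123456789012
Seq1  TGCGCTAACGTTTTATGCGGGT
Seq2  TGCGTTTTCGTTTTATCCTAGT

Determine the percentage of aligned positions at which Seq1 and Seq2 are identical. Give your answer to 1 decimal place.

Mismatches occur at site 5 (C→T), site 7 (A→T), site 8 (A→T), site 17 (G→C), site 19 (G→T), site 20 (G→A).
16 of the 22 sites match, so the percent identity is 16/22 × 100 = 72.7%.

72.7%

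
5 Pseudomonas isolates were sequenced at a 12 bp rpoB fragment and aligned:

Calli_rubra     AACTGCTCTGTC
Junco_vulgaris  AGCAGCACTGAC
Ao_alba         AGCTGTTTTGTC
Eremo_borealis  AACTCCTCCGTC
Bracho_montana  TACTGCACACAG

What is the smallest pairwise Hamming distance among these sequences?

Pairwise Hamming distances:
  Calli_rubra vs Junco_vulgaris: 4
  Calli_rubra vs Ao_alba: 3
  Calli_rubra vs Eremo_borealis: 2
  Calli_rubra vs Bracho_montana: 6
  Junco_vulgaris vs Ao_alba: 5
  Junco_vulgaris vs Eremo_borealis: 6
  Junco_vulgaris vs Bracho_montana: 6
  Ao_alba vs Eremo_borealis: 5
  Ao_alba vs Bracho_montana: 9
  Eremo_borealis vs Bracho_montana: 7
The smallest is 2, between Calli_rubra and Eremo_borealis.

2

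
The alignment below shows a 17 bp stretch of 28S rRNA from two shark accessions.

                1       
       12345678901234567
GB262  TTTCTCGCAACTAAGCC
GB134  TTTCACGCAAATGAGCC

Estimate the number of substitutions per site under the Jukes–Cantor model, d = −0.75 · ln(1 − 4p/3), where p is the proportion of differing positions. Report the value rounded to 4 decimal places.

0.2012

Differing sites — 5:T/A; 11:C/A; 13:A/G.
p = 3/17 = 0.176471.
d = −0.75 · ln(1 − (4/3)·0.176471) = −0.75 · ln(0.764705) = −0.75 · (-0.268265) = 0.2012.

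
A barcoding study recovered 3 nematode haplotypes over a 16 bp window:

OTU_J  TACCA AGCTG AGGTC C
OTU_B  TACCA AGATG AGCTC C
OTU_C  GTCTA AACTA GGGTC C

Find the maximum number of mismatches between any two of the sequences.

8

Pairwise Hamming distances:
  OTU_J vs OTU_B: 2
  OTU_J vs OTU_C: 6
  OTU_B vs OTU_C: 8
The largest is 8, between OTU_B and OTU_C.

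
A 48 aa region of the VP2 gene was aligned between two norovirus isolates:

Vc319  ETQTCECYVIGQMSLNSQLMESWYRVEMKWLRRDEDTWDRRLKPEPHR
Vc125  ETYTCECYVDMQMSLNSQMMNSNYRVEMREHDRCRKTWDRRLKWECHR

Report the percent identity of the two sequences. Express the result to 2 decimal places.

68.75%

Differing sites — 3:Q/Y; 10:I/D; 11:G/M; 19:L/M; 21:E/N; 23:W/N; 29:K/R; 30:W/E; 31:L/H; 32:R/D; 34:D/C; 35:E/R; 36:D/K; 44:P/W; 46:P/C.
33 of the 48 sites match, so the percent identity is 33/48 × 100 = 68.75%.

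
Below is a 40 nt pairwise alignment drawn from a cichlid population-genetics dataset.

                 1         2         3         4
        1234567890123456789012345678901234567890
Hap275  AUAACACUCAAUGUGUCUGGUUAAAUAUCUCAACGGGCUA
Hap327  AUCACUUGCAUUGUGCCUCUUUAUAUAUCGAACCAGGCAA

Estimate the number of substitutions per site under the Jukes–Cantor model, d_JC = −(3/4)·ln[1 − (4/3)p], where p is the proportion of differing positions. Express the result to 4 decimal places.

The sequences differ at positions 3 (A/C), 6 (A/U), 7 (C/U), 8 (U/G), 11 (A/U), 16 (U/C), 19 (G/C), 20 (G/U), 24 (A/U), 30 (U/G), 31 (C/A), 33 (A/C), 35 (G/A), 39 (U/A).
p = 14/40 = 0.350000.
d = −0.75 · ln(1 − (4/3)·0.350000) = −0.75 · ln(0.533333) = −0.75 · (-0.628609) = 0.4715.

0.4715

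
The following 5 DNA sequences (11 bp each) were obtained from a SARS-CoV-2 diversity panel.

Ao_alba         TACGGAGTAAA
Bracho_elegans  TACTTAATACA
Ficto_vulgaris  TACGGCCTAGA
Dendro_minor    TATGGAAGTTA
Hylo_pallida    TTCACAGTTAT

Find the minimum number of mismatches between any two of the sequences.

Pairwise Hamming distances:
  Ao_alba vs Bracho_elegans: 4
  Ao_alba vs Ficto_vulgaris: 3
  Ao_alba vs Dendro_minor: 5
  Ao_alba vs Hylo_pallida: 5
  Bracho_elegans vs Ficto_vulgaris: 5
  Bracho_elegans vs Dendro_minor: 6
  Bracho_elegans vs Hylo_pallida: 7
  Ficto_vulgaris vs Dendro_minor: 6
  Ficto_vulgaris vs Hylo_pallida: 8
  Dendro_minor vs Hylo_pallida: 8
The smallest is 3, between Ao_alba and Ficto_vulgaris.

3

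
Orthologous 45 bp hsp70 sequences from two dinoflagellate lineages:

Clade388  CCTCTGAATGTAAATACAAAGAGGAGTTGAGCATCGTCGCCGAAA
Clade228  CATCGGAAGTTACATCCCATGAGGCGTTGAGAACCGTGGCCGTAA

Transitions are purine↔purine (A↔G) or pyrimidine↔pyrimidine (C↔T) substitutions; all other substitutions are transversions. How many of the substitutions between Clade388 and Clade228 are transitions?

Differing sites — 2:C/A (Tv); 5:T/G (Tv); 9:T/G (Tv); 10:G/T (Tv); 13:A/C (Tv); 16:A/C (Tv); 18:A/C (Tv); 20:A/T (Tv); 25:A/C (Tv); 32:C/A (Tv); 34:T/C (Ti); 38:C/G (Tv); 43:A/T (Tv).
Of the 13 differences, 1 transition and 12 transversions, so the answer is 1.

1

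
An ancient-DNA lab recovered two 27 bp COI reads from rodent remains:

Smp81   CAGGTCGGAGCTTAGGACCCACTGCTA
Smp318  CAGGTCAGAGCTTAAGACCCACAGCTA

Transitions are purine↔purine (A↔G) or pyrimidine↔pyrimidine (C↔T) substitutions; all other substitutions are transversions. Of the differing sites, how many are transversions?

Differing sites — 7:G/A (Ti); 15:G/A (Ti); 23:T/A (Tv).
Of the 3 differences, 2 transitions and 1 transversion, so the answer is 1.

1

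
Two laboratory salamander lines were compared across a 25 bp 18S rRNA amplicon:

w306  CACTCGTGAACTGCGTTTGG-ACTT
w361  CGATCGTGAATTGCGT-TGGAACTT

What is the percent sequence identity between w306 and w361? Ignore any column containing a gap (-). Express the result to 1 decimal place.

87.0%

Excluding the 2 gap columns leaves 23 comparable sites.
The sequences differ at positions 2 (A/G), 3 (C/A), 11 (C/T).
20 of the 23 comparable sites match, so the percent identity is 20/23 × 100 = 87.0%.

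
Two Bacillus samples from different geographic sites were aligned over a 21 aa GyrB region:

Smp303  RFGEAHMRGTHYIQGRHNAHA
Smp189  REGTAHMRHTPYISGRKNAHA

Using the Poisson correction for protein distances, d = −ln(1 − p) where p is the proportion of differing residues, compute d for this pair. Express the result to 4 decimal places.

0.3365

Differing sites — 2:F/E; 4:E/T; 9:G/H; 11:H/P; 14:Q/S; 17:H/K.
p = 6/21 = 0.285714.
d = −ln(1 − 0.285714) = −ln(0.714286) = 0.3365.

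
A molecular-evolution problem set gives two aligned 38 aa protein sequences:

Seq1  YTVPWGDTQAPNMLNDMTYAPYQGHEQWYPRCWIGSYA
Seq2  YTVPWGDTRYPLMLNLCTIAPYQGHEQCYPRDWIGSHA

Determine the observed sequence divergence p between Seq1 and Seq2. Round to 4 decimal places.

0.2368

Differing sites — 9:Q/R; 10:A/Y; 12:N/L; 16:D/L; 17:M/C; 19:Y/I; 28:W/C; 32:C/D; 37:Y/H.
There are 9 differences over 38 sites, so p = 9/38 = 0.2368.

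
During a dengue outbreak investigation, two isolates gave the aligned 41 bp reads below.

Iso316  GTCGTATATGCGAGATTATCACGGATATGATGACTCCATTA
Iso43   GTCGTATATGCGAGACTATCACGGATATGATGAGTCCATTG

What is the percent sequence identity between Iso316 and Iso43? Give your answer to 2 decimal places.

The sequences differ at positions 16 (T/C), 34 (C/G), 41 (A/G).
38 of the 41 sites match, so the percent identity is 38/41 × 100 = 92.68%.

92.68%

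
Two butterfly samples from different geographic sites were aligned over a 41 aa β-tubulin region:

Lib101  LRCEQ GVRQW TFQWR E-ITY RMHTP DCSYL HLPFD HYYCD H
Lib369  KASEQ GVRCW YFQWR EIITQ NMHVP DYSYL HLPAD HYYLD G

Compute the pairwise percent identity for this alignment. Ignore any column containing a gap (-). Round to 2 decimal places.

Excluding the 1 gap column leaves 40 comparable sites.
Mismatches occur at site 1 (L↔K), site 2 (R↔A), site 3 (C↔S), site 9 (Q↔C), site 11 (T↔Y), site 20 (Y↔Q), site 21 (R↔N), site 24 (T↔V), site 27 (C↔Y), site 34 (F↔A), site 39 (C↔L), site 41 (H↔G).
28 of the 40 comparable sites match, so the percent identity is 28/40 × 100 = 70.00%.

70.00%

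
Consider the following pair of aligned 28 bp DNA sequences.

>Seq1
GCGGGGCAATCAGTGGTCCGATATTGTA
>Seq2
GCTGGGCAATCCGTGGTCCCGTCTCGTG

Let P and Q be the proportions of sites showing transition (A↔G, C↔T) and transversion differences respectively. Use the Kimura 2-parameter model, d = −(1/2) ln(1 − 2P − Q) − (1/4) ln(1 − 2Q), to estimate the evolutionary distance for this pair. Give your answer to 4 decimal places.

Differing sites — 3:G/T (Tv); 12:A/C (Tv); 20:G/C (Tv); 21:A/G (Ti); 23:A/C (Tv); 25:T/C (Ti); 28:A/G (Ti).
Of the 7 differences, 3 transitions and 4 transversions over 28 sites: P = 3/28 = 0.107143, Q = 4/28 = 0.142857.
d = −0.5·ln(0.642857) − 0.25·ln(0.714286) = −0.5·(-0.441833) − 0.25·(-0.336472) = 0.3050.

0.3050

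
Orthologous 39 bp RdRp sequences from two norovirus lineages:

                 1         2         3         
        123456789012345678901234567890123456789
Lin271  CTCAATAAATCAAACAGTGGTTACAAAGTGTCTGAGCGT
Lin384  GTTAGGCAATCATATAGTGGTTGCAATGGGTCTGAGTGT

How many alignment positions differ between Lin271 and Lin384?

Differing sites — 1:C/G; 3:C/T; 5:A/G; 6:T/G; 7:A/C; 13:A/T; 15:C/T; 23:A/G; 27:A/T; 29:T/G; 37:C/T.
That gives 11 mismatches out of 39 aligned sites, so the Hamming distance is 11.

11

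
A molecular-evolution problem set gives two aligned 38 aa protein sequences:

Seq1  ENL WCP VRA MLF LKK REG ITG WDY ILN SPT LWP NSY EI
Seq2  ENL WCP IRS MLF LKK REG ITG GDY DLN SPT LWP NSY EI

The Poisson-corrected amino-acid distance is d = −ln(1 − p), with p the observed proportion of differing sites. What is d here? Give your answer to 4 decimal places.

The sequences differ at positions 7 (V/I), 9 (A/S), 22 (W/G), 25 (I/D).
p = 4/38 = 0.105263.
d = −ln(1 − 0.105263) = −ln(0.894737) = 0.1112.

0.1112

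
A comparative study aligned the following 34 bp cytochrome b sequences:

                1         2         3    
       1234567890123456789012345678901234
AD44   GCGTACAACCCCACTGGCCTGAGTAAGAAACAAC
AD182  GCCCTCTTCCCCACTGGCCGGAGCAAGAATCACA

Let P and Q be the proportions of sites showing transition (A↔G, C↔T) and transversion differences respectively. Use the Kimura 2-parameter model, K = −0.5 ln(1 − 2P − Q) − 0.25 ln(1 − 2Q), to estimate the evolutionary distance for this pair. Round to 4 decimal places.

0.3767

The sequences differ at positions 3 (G/C, transversion), 4 (T/C, transition), 5 (A/T, transversion), 7 (A/T, transversion), 8 (A/T, transversion), 20 (T/G, transversion), 24 (T/C, transition), 30 (A/T, transversion), 33 (A/C, transversion), 34 (C/A, transversion).
Of the 10 differences, 2 transitions and 8 transversions over 34 sites: P = 2/34 = 0.058824, Q = 8/34 = 0.235294.
d = −0.5·ln(0.647058) − 0.25·ln(0.529412) = −0.5·(-0.435319) − 0.25·(-0.635988) = 0.3767.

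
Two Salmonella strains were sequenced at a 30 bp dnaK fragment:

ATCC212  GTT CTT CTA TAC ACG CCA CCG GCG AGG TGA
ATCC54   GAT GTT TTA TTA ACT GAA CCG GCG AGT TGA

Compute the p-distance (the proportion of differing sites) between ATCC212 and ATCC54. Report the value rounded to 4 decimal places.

Mismatches occur at site 2 (T→A), site 4 (C→G), site 7 (C→T), site 11 (A→T), site 12 (C→A), site 15 (G→T), site 16 (C→G), site 17 (C→A), site 27 (G→T).
There are 9 differences over 30 sites, so p = 9/30 = 0.3000.

0.3000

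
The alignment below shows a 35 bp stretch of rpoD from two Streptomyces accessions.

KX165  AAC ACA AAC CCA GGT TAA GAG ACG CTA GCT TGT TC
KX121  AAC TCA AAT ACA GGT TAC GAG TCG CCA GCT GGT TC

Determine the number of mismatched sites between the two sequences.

7

Differing sites — 4:A/T; 9:C/T; 10:C/A; 18:A/C; 22:A/T; 26:T/C; 31:T/G.
That gives 7 mismatches out of 35 aligned sites, so the Hamming distance is 7.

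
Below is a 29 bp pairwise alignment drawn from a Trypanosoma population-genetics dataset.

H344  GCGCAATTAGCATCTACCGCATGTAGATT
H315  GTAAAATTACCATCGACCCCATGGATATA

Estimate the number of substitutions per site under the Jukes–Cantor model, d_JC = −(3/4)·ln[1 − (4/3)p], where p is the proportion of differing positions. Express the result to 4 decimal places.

Mismatches occur at site 2 (C↔T), site 3 (G↔A), site 4 (C↔A), site 10 (G↔C), site 15 (T↔G), site 19 (G↔C), site 24 (T↔G), site 26 (G↔T), site 29 (T↔A).
p = 9/29 = 0.310345.
d = −0.75 · ln(1 − (4/3)·0.310345) = −0.75 · ln(0.586207) = −0.75 · (-0.534082) = 0.4006.

0.4006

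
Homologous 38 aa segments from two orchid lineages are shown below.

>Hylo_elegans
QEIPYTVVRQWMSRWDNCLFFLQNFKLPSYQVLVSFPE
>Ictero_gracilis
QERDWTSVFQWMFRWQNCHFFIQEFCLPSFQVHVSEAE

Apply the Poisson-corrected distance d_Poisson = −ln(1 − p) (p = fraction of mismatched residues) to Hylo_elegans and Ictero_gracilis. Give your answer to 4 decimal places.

The sequences differ at positions 3 (I/R), 4 (P/D), 5 (Y/W), 7 (V/S), 9 (R/F), 13 (S/F), 16 (D/Q), 19 (L/H), 22 (L/I), 24 (N/E), 26 (K/C), 30 (Y/F), 33 (L/H), 36 (F/E), 37 (P/A).
p = 15/38 = 0.394737.
d = −ln(1 − 0.394737) = −ln(0.605263) = 0.5021.

0.5021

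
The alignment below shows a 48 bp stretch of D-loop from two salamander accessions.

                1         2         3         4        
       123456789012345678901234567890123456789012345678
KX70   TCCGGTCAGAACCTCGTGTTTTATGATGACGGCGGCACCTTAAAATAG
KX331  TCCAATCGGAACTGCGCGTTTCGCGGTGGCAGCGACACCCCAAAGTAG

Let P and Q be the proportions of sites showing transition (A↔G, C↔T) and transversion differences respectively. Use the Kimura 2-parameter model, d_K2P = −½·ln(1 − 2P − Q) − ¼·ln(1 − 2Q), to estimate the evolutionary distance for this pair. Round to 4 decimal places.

The sequences differ at positions 4 (G/A, transition), 5 (G/A, transition), 8 (A/G, transition), 13 (C/T, transition), 14 (T/G, transversion), 17 (T/C, transition), 22 (T/C, transition), 23 (A/G, transition), 24 (T/C, transition), 26 (A/G, transition), 29 (A/G, transition), 31 (G/A, transition), 35 (G/A, transition), 40 (T/C, transition), 41 (T/C, transition), 45 (A/G, transition).
Of the 16 differences, 15 transitions and 1 transversion over 48 sites: P = 15/48 = 0.312500, Q = 1/48 = 0.020833.
d = −0.5·ln(0.354167) − 0.25·ln(0.958334) = −0.5·(-1.037987) − 0.25·(-0.042559) = 0.5296.

0.5296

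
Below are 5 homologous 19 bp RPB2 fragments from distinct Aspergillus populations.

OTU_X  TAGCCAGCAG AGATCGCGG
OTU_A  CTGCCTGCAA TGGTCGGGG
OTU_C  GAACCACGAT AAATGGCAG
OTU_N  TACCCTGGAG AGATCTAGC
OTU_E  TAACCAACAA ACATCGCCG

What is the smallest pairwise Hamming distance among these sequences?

5

Pairwise Hamming distances:
  OTU_X vs OTU_A: 7
  OTU_X vs OTU_C: 8
  OTU_X vs OTU_N: 6
  OTU_X vs OTU_E: 5
  OTU_A vs OTU_C: 13
  OTU_A vs OTU_N: 10
  OTU_A vs OTU_E: 10
  OTU_C vs OTU_N: 11
  OTU_C vs OTU_E: 7
  OTU_N vs OTU_E: 10
The smallest is 5, between OTU_X and OTU_E.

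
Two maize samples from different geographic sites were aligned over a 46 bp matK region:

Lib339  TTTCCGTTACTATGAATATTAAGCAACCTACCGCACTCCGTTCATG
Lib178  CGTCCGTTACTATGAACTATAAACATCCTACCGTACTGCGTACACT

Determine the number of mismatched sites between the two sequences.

12

The sequences differ at positions 1 (T/C), 2 (T/G), 17 (T/C), 18 (A/T), 19 (T/A), 23 (G/A), 26 (A/T), 34 (C/T), 38 (C/G), 42 (T/A), 45 (T/C), 46 (G/T).
That gives 12 mismatches out of 46 aligned sites, so the Hamming distance is 12.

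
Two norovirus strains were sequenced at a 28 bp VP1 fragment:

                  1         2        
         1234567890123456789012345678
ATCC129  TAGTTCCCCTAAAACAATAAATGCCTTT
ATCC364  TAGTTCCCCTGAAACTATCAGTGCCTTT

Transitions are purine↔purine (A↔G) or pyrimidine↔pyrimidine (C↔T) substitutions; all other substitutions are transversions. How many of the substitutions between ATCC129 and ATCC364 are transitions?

2

Mismatches occur at site 11 (A→G, transition), site 16 (A→T, transversion), site 19 (A→C, transversion), site 21 (A→G, transition).
Of the 4 differences, 2 transitions and 2 transversions, so the answer is 2.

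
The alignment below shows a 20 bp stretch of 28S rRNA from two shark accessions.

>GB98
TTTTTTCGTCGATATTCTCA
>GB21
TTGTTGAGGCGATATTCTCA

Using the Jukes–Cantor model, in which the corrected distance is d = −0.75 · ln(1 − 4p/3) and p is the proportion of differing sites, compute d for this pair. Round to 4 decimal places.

0.2326

Differing sites — 3:T/G; 6:T/G; 7:C/A; 9:T/G.
p = 4/20 = 0.200000.
d = −0.75 · ln(1 − (4/3)·0.200000) = −0.75 · ln(0.733333) = −0.75 · (-0.310155) = 0.2326.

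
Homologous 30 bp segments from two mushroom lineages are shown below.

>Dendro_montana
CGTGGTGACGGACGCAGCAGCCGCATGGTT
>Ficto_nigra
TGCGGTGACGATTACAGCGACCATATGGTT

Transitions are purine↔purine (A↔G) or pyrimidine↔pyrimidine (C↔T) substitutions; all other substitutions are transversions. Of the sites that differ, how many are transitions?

9

Mismatches occur at site 1 (C→T, transition), site 3 (T→C, transition), site 11 (G→A, transition), site 12 (A→T, transversion), site 13 (C→T, transition), site 14 (G→A, transition), site 19 (A→G, transition), site 20 (G→A, transition), site 23 (G→A, transition), site 24 (C→T, transition).
Of the 10 differences, 9 transitions and 1 transversion, so the answer is 9.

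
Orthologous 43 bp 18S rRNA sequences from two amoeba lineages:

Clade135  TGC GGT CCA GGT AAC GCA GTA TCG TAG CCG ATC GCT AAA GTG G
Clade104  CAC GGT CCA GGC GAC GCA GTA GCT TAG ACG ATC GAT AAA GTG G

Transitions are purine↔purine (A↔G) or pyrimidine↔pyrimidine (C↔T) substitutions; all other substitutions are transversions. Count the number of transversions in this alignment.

4

The sequences differ at positions 1 (T/C, transition), 2 (G/A, transition), 12 (T/C, transition), 13 (A/G, transition), 22 (T/G, transversion), 24 (G/T, transversion), 28 (C/A, transversion), 35 (C/A, transversion).
Of the 8 differences, 4 transitions and 4 transversions, so the answer is 4.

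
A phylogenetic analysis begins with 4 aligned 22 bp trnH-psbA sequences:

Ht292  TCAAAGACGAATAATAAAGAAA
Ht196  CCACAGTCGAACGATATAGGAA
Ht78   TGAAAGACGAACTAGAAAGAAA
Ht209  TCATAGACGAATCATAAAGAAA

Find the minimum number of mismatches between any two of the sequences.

2

Pairwise Hamming distances:
  Ht292 vs Ht196: 7
  Ht292 vs Ht78: 4
  Ht292 vs Ht209: 2
  Ht196 vs Ht78: 8
  Ht196 vs Ht209: 7
  Ht78 vs Ht209: 5
The smallest is 2, between Ht292 and Ht209.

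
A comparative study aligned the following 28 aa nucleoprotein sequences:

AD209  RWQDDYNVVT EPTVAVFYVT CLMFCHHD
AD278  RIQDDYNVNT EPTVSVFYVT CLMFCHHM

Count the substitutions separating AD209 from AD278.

Mismatches occur at site 2 (W→I), site 9 (V→N), site 15 (A→S), site 28 (D→M).
That gives 4 mismatches out of 28 aligned sites, so the Hamming distance is 4.

4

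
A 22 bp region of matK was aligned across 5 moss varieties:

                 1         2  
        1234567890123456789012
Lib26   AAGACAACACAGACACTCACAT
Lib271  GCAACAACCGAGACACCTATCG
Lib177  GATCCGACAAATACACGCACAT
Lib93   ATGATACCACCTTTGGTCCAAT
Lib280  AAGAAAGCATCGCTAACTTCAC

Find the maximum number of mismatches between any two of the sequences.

Pairwise Hamming distances:
  Lib26 vs Lib271: 10
  Lib26 vs Lib177: 7
  Lib26 vs Lib93: 11
  Lib26 vs Lib280: 11
  Lib271 vs Lib177: 12
  Lib271 vs Lib93: 19
  Lib271 vs Lib280: 15
  Lib177 vs Lib93: 16
  Lib177 vs Lib280: 16
  Lib93 vs Lib280: 13
The largest is 19, between Lib271 and Lib93.

19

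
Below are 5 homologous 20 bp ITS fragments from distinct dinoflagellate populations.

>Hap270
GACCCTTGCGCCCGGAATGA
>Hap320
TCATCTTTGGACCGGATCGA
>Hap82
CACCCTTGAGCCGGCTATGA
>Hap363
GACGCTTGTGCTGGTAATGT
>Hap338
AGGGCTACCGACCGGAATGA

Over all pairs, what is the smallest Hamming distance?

5

Pairwise Hamming distances:
  Hap270 vs Hap320: 9
  Hap270 vs Hap82: 5
  Hap270 vs Hap363: 6
  Hap270 vs Hap338: 7
  Hap320 vs Hap82: 12
  Hap320 vs Hap363: 13
  Hap320 vs Hap338: 9
  Hap82 vs Hap363: 7
  Hap82 vs Hap338: 11
  Hap363 vs Hap338: 11
The smallest is 5, between Hap270 and Hap82.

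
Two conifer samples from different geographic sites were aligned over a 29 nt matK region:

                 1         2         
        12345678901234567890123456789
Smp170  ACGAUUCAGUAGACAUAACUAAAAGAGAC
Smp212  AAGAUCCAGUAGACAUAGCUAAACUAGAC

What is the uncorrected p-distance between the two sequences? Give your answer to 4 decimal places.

0.1724

The sequences differ at positions 2 (C/A), 6 (U/C), 18 (A/G), 24 (A/C), 25 (G/U).
There are 5 differences over 29 sites, so p = 5/29 = 0.1724.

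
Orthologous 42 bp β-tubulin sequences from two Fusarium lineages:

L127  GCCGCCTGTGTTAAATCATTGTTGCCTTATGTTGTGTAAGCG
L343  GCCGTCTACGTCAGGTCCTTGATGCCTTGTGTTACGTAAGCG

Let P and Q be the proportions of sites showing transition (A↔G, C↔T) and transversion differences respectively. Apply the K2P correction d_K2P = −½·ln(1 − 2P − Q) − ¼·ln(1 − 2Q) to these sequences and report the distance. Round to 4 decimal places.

Differing sites — 5:C/T (Ti); 8:G/A (Ti); 9:T/C (Ti); 12:T/C (Ti); 14:A/G (Ti); 15:A/G (Ti); 18:A/C (Tv); 22:T/A (Tv); 29:A/G (Ti); 34:G/A (Ti); 35:T/C (Ti).
Of the 11 differences, 9 transitions and 2 transversions over 42 sites: P = 9/42 = 0.214286, Q = 2/42 = 0.047619.
d = −0.5·ln(0.523809) − 0.25·ln(0.904762) = −0.5·(-0.646628) − 0.25·(-0.100083) = 0.3483.

0.3483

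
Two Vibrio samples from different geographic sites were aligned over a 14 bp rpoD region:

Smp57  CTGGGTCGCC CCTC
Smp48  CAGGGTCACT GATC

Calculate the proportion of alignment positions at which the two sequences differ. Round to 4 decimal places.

0.3571

Differing sites — 2:T/A; 8:G/A; 10:C/T; 11:C/G; 12:C/A.
There are 5 differences over 14 sites, so p = 5/14 = 0.3571.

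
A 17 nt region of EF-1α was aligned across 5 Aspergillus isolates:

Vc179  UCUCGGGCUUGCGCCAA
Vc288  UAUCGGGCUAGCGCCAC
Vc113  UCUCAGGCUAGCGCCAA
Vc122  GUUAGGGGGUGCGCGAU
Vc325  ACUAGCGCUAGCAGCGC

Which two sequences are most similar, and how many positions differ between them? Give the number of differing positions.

2

Pairwise Hamming distances:
  Vc179 vs Vc288: 3
  Vc179 vs Vc113: 2
  Vc179 vs Vc122: 7
  Vc179 vs Vc325: 8
  Vc288 vs Vc113: 3
  Vc288 vs Vc122: 8
  Vc288 vs Vc325: 7
  Vc113 vs Vc122: 9
  Vc113 vs Vc325: 8
  Vc122 vs Vc325: 11
The smallest is 2, between Vc179 and Vc113.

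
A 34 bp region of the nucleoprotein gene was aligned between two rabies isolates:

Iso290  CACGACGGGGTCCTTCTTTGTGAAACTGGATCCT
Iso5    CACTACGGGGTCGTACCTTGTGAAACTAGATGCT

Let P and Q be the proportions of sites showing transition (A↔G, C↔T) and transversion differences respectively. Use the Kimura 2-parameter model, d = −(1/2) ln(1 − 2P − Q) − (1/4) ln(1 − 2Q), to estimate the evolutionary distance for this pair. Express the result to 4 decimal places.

0.2012

Mismatches occur at site 4 (G→T, transversion), site 13 (C→G, transversion), site 15 (T→A, transversion), site 17 (T→C, transition), site 28 (G→A, transition), site 32 (C→G, transversion).
Of the 6 differences, 2 transitions and 4 transversions over 34 sites: P = 2/34 = 0.058824, Q = 4/34 = 0.117647.
d = −0.5·ln(0.764705) − 0.25·ln(0.764706) = −0.5·(-0.268265) − 0.25·(-0.268264) = 0.2012.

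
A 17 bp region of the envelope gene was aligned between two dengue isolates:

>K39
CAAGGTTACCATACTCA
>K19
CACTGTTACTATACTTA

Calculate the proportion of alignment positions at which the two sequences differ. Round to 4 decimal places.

0.2353

Differing sites — 3:A/C; 4:G/T; 10:C/T; 16:C/T.
There are 4 differences over 17 sites, so p = 4/17 = 0.2353.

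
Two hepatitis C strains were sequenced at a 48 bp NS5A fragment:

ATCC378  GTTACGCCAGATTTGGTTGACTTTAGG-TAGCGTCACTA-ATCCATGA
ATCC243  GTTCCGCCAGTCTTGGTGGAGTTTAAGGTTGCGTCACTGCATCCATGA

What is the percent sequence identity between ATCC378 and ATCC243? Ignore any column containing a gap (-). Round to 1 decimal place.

Excluding the 2 gap columns leaves 46 comparable sites.
Mismatches occur at site 4 (A↔C), site 11 (A↔T), site 12 (T↔C), site 18 (T↔G), site 21 (C↔G), site 26 (G↔A), site 30 (A↔T), site 39 (A↔G).
38 of the 46 comparable sites match, so the percent identity is 38/46 × 100 = 82.6%.

82.6%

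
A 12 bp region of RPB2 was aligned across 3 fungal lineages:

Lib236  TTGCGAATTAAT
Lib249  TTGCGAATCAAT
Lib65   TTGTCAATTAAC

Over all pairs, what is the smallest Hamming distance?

Pairwise Hamming distances:
  Lib236 vs Lib249: 1
  Lib236 vs Lib65: 3
  Lib249 vs Lib65: 4
The smallest is 1, between Lib236 and Lib249.

1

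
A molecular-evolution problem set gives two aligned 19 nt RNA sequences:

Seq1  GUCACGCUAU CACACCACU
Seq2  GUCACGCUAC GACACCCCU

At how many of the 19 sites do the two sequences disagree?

3

Mismatches occur at site 10 (U→C), site 11 (C→G), site 17 (A→C).
That gives 3 mismatches out of 19 aligned sites, so the Hamming distance is 3.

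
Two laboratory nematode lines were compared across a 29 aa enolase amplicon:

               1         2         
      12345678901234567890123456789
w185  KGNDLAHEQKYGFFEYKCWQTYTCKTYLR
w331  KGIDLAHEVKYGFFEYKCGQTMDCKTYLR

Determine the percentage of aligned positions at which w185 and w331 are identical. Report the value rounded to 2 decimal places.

Mismatches occur at site 3 (N→I), site 9 (Q→V), site 19 (W→G), site 22 (Y→M), site 23 (T→D).
24 of the 29 sites match, so the percent identity is 24/29 × 100 = 82.76%.

82.76%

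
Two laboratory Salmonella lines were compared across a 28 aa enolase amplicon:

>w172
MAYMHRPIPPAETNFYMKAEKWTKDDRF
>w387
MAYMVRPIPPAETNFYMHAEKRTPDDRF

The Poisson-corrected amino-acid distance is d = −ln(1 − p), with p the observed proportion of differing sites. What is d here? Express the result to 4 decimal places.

Differing sites — 5:H/V; 18:K/H; 22:W/R; 24:K/P.
p = 4/28 = 0.142857.
d = −ln(1 − 0.142857) = −ln(0.857143) = 0.1542.

0.1542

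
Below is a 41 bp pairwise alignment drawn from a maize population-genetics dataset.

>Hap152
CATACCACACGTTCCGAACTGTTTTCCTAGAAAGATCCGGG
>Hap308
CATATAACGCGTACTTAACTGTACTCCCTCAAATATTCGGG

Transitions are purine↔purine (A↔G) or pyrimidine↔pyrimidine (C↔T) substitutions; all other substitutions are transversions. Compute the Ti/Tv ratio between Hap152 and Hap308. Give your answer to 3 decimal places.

The sequences differ at positions 5 (C/T, transition), 6 (C/A, transversion), 9 (A/G, transition), 13 (T/A, transversion), 15 (C/T, transition), 16 (G/T, transversion), 23 (T/A, transversion), 24 (T/C, transition), 28 (T/C, transition), 29 (A/T, transversion), 30 (G/C, transversion), 34 (G/T, transversion), 37 (C/T, transition).
Of the 13 differences, 6 transitions and 7 transversions, so Ti/Tv = 6/7 = 0.857.

0.857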